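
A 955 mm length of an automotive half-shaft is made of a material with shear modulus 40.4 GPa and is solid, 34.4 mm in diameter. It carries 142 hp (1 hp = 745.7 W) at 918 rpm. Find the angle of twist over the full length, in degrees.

10.9°

ω = 2π·918/60 = 96.13 rad/s, so T = P/ω = 142×745.7 / 96.13 = 1101 N·m.
J = πd⁴/32 = π(0.0344)⁴/32 = 1.375×10^-7 m⁴.
θ = T·L/(G·J) = 1101 × 0.955 / (40.4×10⁹ × 1.375×10^-7) = 0.1894 rad.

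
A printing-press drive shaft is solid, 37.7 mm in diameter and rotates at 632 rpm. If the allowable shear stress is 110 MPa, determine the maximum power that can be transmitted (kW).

76.6 kW

J = πd⁴/32 = π(0.0377)⁴/32 = 1.983×10^-7 m⁴.
T_max = τ_allow·J/r = 1.10×10^8 × 1.983×10^-7 / 0.0189 = 1157 N·m.
ω = 2π·632/60 = 66.18 rad/s, so P_max = T_max·ω = 7.659×10^4 W.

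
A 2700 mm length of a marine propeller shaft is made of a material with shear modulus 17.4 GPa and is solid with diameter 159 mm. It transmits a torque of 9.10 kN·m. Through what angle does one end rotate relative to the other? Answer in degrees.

1.29°

J = πd⁴/32 = π(0.159)⁴/32 = 6.275×10^-5 m⁴.
θ = T·L/(G·J) = 9100 × 2.70 / (17.4×10⁹ × 6.275×10^-5) = 0.02250 rad.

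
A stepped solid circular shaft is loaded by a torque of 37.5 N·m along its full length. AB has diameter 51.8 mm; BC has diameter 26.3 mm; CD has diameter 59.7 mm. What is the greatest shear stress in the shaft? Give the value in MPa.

10.5 MPa

Under the same torque, τ_max = 16T/(πd³) is largest where d is smallest — segment BC (d = 26.3 mm).
τ_max = 16·37.50/(π·(0.0263)³) = 1.050×10^7 Pa.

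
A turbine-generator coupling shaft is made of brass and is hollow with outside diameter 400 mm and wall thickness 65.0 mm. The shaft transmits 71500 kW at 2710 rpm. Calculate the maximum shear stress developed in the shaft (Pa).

2.53e7 Pa

ω = 2π·2710/60 = 283.8 rad/s, so T = P/ω = 71500×10³ / 283.8 = 251900 N·m.
J = π(d_o⁴ − d_i⁴)/32 = π(0.400⁴ − 0.270⁴)/32 = 1.992×10^-3 m⁴.
τ_max = T·r/J = 251900 × 0.200 / 1.992×10^-3 = 2.530×10^7 Pa.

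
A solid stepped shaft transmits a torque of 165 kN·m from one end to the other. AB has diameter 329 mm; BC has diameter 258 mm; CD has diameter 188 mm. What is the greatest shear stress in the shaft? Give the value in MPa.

Under the same torque, τ_max = 16T/(πd³) is largest where d is smallest — segment CD (d = 188 mm).
τ_max = 16·165000/(π·(0.188)³) = 1.265×10^8 Pa.

126 MPa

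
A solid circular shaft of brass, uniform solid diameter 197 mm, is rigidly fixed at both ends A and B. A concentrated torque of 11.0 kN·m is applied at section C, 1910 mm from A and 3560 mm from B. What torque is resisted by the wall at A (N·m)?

7160 N·m

With uniform GJ and both ends fixed, compatibility θ_AC = θ_CB gives T_A·a = T_B·b, together with T_A + T_B = T₀.
T_A = T₀·b/(a+b) = 11000·3560/5470 = 7159 N·m; T_B = 3841 N·m.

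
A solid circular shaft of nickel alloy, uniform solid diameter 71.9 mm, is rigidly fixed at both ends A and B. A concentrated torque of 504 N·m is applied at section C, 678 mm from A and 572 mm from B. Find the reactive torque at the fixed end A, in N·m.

231 N·m

With uniform GJ and both ends fixed, compatibility θ_AC = θ_CB gives T_A·a = T_B·b, together with T_A + T_B = T₀.
T_A = T₀·b/(a+b) = 504.0·572/1250 = 230.6 N·m; T_B = 273.4 N·m.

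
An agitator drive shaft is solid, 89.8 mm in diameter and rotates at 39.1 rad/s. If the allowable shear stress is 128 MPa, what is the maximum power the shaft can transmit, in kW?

J = πd⁴/32 = π(0.0898)⁴/32 = 6.384×10^-6 m⁴.
T_max = τ_allow·J/r = 1.28×10^8 × 6.384×10^-6 / 0.0449 = 18200 N·m.
ω = 39.1 rad/s, so P_max = T_max·ω = 7.116×10^5 W.

712 kW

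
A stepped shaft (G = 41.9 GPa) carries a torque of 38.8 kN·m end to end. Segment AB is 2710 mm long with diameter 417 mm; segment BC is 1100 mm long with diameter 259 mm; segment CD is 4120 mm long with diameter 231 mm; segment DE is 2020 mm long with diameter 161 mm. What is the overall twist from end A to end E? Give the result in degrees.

2.59°

J_AB = π(0.417)⁴/32 = 2.97×10^-3 m⁴; J_BC = π(0.259)⁴/32 = 4.42×10^-4 m⁴; J_CD = π(0.231)⁴/32 = 2.80×10^-4 m⁴; J_DE = π(0.161)⁴/32 = 6.60×10^-5 m⁴.
θ = (T/G)·Σ L_i/J_i = (38800/41.9×10⁹)·(2.71/2.97×10^-3 + 1.10/4.42×10^-4 + 4.12/2.80×10^-4 + 2.02/6.60×10^-5) = 0.04516 rad.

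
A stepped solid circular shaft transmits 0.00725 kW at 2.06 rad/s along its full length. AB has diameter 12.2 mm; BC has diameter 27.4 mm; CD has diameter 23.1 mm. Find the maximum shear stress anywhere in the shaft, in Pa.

ω = 2.06 rad/s, so T = P/ω = 0.00725×10³ / 2.060 = 3.519 N·m.
Under the same torque, τ_max = 16T/(πd³) is largest where d is smallest — segment AB (d = 12.2 mm).
τ_max = 16·3.519/(π·(0.0122)³) = 9.871×10^6 Pa.

9.87e6 Pa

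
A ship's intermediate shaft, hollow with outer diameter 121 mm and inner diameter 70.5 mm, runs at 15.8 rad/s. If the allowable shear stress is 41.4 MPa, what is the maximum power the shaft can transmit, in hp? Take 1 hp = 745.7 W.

J = π(d_o⁴ − d_i⁴)/32 = π(0.121⁴ − 0.0705⁴)/32 = 1.862×10^-5 m⁴.
T_max = τ_allow·J/r = 4.14×10^7 × 1.862×10^-5 / 0.0605 = 12740 N·m.
ω = 15.8 rad/s, so P_max = T_max·ω = 2.013×10^5 W.

270 hp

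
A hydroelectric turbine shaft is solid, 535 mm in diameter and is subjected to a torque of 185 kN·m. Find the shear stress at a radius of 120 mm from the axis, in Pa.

J = πd⁴/32 = π(0.535)⁴/32 = 8.043×10^-3 m⁴.
Shear stress varies linearly with radius: τ = T·r/J = 185000 × 0.120 / 8.043×10^-3 = 2.760×10^6 Pa.

2.76e6 Pa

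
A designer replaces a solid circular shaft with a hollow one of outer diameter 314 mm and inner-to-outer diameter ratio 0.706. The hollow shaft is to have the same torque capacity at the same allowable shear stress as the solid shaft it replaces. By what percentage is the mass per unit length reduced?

Equal τ_max and T ⇒ the solid shaft needs d_s³ = d_o³(1−k⁴), so d_s = 314·(1−0.706⁴)^(1/3) = 285.5 mm.
Area ratio A_h/A_s = d_o²(1−k²)/d_s² = (1−k²)/(1−k⁴)^(2/3) = 0.6068.
Mass saving = 1 − 0.6068 = 39.3 %.

39.3 %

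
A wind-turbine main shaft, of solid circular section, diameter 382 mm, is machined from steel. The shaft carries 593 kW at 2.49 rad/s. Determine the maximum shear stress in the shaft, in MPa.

ω = 2.49 rad/s, so T = P/ω = 593×10³ / 2.490 = 238200 N·m.
J = πd⁴/32 = π(0.382)⁴/32 = 2.091×10^-3 m⁴.
τ_max = T·r/J = 238200 × 0.191 / 2.091×10^-3 = 2.176×10^7 Pa.

21.8 MPa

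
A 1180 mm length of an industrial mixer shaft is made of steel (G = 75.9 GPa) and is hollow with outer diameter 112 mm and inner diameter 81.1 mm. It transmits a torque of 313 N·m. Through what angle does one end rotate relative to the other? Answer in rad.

J = π(d_o⁴ − d_i⁴)/32 = π(0.112⁴ − 0.0811⁴)/32 = 1.120×10^-5 m⁴.
θ = T·L/(G·J) = 313.0 × 1.18 / (75.9×10⁹ × 1.120×10^-5) = 4.344×10^-4 rad.

4.34e-4 rad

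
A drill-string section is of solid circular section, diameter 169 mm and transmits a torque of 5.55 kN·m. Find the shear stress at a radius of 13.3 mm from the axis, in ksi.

0.134 ksi

J = πd⁴/32 = π(0.169)⁴/32 = 8.008×10^-5 m⁴.
Shear stress varies linearly with radius: τ = T·r/J = 5550 × 0.0133 / 8.008×10^-5 = 9.217×10^5 Pa.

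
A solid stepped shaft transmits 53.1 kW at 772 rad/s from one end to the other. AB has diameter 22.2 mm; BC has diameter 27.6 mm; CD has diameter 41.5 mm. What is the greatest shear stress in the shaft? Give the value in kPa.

32000 kPa

ω = 772 rad/s, so T = P/ω = 53.1×10³ / 772.0 = 68.78 N·m.
Under the same torque, τ_max = 16T/(πd³) is largest where d is smallest — segment AB (d = 22.2 mm).
τ_max = 16·68.78/(π·(0.0222)³) = 3.202×10^7 Pa.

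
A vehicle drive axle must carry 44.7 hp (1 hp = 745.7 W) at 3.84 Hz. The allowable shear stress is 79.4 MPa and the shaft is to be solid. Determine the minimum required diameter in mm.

ω = 2π·3.84 = 24.13 rad/s, so T = P/ω = 44.7×745.7 / 24.13 = 1382 N·m.
For a solid shaft τ_max = 16T/(πd³), so d = (16T/(π τ_allow))^(1/3) = (16·1382/(π·7.94×10^7))^(1/3) = 0.04458 m.

44.6 mm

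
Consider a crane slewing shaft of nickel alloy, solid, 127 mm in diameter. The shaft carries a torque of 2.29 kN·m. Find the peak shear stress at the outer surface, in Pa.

J = πd⁴/32 = π(0.127)⁴/32 = 2.554×10^-5 m⁴.
τ_max = T·r/J = 2290 × 0.0635 / 2.554×10^-5 = 5.694×10^6 Pa.

5.69e6 Pa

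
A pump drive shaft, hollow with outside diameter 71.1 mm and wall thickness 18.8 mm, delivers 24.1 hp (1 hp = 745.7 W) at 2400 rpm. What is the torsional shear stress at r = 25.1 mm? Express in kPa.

ω = 2π·2400/60 = 251.3 rad/s, so T = P/ω = 24.1×745.7 / 251.3 = 71.51 N·m.
J = π(d_o⁴ − d_i⁴)/32 = π(0.0711⁴ − 0.0335⁴)/32 = 2.385×10^-6 m⁴.
Shear stress varies linearly with radius: τ = T·r/J = 71.51 × 0.0251 / 2.385×10^-6 = 7.525×10^5 Pa.

752 kPa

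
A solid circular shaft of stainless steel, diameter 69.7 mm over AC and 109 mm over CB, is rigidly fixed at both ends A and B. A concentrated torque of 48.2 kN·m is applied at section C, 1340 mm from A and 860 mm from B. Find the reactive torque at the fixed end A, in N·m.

4670 N·m

Compatibility: T_A·a/J_AC = T_B·b/J_CB with T_A + T_B = T₀.
J_AC = 2.32×10^-6 m⁴, J_CB = 1.39×10^-5 m⁴, so T_A = T₀·(J_AC/a)/((J_AC/a)+(J_CB/b)) = 4671 N·m, T_B = 43530 N·m.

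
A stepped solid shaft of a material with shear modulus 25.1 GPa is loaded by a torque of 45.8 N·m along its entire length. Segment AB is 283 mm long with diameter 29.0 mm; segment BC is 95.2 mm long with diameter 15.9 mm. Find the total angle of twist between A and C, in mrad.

J_AB = π(0.0290)⁴/32 = 6.94×10^-8 m⁴; J_BC = π(0.0159)⁴/32 = 6.27×10^-9 m⁴.
θ = (T/G)·Σ L_i/J_i = (45.80/25.1×10⁹)·(0.283/6.94×10^-8 + 0.0952/6.27×10^-9) = 0.03512 rad.

35.1 mrad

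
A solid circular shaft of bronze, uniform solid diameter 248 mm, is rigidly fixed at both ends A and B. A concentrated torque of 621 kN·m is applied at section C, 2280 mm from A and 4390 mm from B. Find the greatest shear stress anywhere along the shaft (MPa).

136 MPa

With uniform GJ and both ends fixed, compatibility θ_AC = θ_CB gives T_A·a = T_B·b, together with T_A + T_B = T₀.
T_A = T₀·b/(a+b) = 621000·4390/6670 = 408700 N·m; T_B = 212300 N·m.
τ in each portion: τ_AC = 1.36×10^8 Pa, τ_CB = 7.09×10^7 Pa; maximum is in AC.
τ_max = T_AC·r/J = 408700·0.124/3.71×10^-4 = 1.365×10^8 Pa.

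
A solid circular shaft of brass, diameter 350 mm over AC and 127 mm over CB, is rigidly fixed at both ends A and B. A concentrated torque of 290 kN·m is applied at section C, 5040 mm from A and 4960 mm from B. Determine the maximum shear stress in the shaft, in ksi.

4.91 ksi

Compatibility: T_A·a/J_AC = T_B·b/J_CB with T_A + T_B = T₀.
J_AC = 1.47×10^-3 m⁴, J_CB = 2.55×10^-5 m⁴, so T_A = T₀·(J_AC/a)/((J_AC/a)+(J_CB/b)) = 285000 N·m, T_B = 5020 N·m.
τ in each portion: τ_AC = 3.39×10^7 Pa, τ_CB = 1.25×10^7 Pa; maximum is in AC.
τ_max = T_AC·r/J = 285000·0.175/1.47×10^-3 = 3.385×10^7 Pa.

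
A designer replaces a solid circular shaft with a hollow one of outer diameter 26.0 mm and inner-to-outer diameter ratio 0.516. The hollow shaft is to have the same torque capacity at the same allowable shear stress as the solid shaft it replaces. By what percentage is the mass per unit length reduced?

Equal τ_max and T ⇒ the solid shaft needs d_s³ = d_o³(1−k⁴), so d_s = 26.0·(1−0.516⁴)^(1/3) = 25.37 mm.
Area ratio A_h/A_s = d_o²(1−k²)/d_s² = (1−k²)/(1−k⁴)^(2/3) = 0.7706.
Mass saving = 1 − 0.7706 = 22.9 %.

22.9 %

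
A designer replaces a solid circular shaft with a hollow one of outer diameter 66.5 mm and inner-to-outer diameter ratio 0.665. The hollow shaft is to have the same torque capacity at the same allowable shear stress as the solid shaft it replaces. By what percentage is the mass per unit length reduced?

Equal τ_max and T ⇒ the solid shaft needs d_s³ = d_o³(1−k⁴), so d_s = 66.5·(1−0.665⁴)^(1/3) = 61.85 mm.
Area ratio A_h/A_s = d_o²(1−k²)/d_s² = (1−k²)/(1−k⁴)^(2/3) = 0.6449.
Mass saving = 1 − 0.6449 = 35.5 %.

35.5 %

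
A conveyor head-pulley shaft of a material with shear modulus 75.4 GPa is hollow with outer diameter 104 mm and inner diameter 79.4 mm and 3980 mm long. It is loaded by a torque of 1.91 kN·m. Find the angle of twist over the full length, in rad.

0.0133 rad

J = π(d_o⁴ − d_i⁴)/32 = π(0.104⁴ − 0.0794⁴)/32 = 7.583×10^-6 m⁴.
θ = T·L/(G·J) = 1910 × 3.98 / (75.4×10⁹ × 7.583×10^-6) = 0.01330 rad.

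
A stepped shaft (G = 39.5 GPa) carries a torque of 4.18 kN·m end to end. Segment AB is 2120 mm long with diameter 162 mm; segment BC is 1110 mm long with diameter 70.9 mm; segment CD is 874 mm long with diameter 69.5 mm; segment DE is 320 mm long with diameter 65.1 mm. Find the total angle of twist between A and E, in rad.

0.110 rad

J_AB = π(0.162)⁴/32 = 6.76×10^-5 m⁴; J_BC = π(0.0709)⁴/32 = 2.48×10^-6 m⁴; J_CD = π(0.0695)⁴/32 = 2.29×10^-6 m⁴; J_DE = π(0.0651)⁴/32 = 1.76×10^-6 m⁴.
θ = (T/G)·Σ L_i/J_i = (4180/39.5×10⁹)·(2.12/6.76×10^-5 + 1.11/2.48×10^-6 + 0.874/2.29×10^-6 + 0.320/1.76×10^-6) = 0.1103 rad.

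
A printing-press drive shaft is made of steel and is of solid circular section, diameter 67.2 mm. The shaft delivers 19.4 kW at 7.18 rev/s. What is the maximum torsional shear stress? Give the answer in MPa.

ω = 2π·7.18 = 45.11 rad/s, so T = P/ω = 19.4×10³ / 45.11 = 430.0 N·m.
J = πd⁴/32 = π(0.0672)⁴/32 = 2.002×10^-6 m⁴.
τ_max = T·r/J = 430.0 × 0.0336 / 2.002×10^-6 = 7.217×10^6 Pa.

7.22 MPa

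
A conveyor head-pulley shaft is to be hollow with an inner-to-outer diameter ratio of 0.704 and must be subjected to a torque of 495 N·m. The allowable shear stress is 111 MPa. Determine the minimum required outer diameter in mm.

For a hollow shaft with d_i/d_o = 0.704: τ_max = 16T/(π d_o³ (1−k⁴)), so d_o = [16T/(π τ_allow (1−k⁴))]^(1/3) = [16·495.0/(π·1.11×10^8·0.7544)]^(1/3) = 0.03111 m.

31.1 mm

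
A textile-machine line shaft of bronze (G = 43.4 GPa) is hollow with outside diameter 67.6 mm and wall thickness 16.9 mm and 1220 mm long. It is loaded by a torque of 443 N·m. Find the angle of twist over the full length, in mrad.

6.48 mrad

J = π(d_o⁴ − d_i⁴)/32 = π(0.0676⁴ − 0.0338⁴)/32 = 1.922×10^-6 m⁴.
θ = T·L/(G·J) = 443.0 × 1.22 / (43.4×10⁹ × 1.922×10^-6) = 6.479×10^-3 rad.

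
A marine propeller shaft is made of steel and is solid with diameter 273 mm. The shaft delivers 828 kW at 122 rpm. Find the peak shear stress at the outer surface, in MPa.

16.2 MPa

ω = 2π·122/60 = 12.78 rad/s, so T = P/ω = 828×10³ / 12.78 = 64810 N·m.
J = πd⁴/32 = π(0.273)⁴/32 = 5.453×10^-4 m⁴.
τ_max = T·r/J = 64810 × 0.137 / 5.453×10^-4 = 1.622×10^7 Pa.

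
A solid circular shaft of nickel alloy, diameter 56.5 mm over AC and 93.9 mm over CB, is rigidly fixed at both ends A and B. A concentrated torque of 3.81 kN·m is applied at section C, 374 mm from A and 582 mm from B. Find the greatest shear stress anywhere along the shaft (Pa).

Compatibility: T_A·a/J_AC = T_B·b/J_CB with T_A + T_B = T₀.
J_AC = 1.00×10^-6 m⁴, J_CB = 7.63×10^-6 m⁴, so T_A = T₀·(J_AC/a)/((J_AC/a)+(J_CB/b)) = 645.5 N·m, T_B = 3165 N·m.
τ in each portion: τ_AC = 1.82×10^7 Pa, τ_CB = 1.95×10^7 Pa; maximum is in CB.
τ_max = T_CB·r/J = 3165·0.0470/7.63×10^-6 = 1.947×10^7 Pa.

1.95e7 Pa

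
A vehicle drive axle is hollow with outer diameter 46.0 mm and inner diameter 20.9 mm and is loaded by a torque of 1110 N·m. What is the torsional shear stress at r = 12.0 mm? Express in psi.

J = π(d_o⁴ − d_i⁴)/32 = π(0.0460⁴ − 0.0209⁴)/32 = 4.208×10^-7 m⁴.
Shear stress varies linearly with radius: τ = T·r/J = 1110 × 0.0120 / 4.208×10^-7 = 3.165×10^7 Pa.

4590 psi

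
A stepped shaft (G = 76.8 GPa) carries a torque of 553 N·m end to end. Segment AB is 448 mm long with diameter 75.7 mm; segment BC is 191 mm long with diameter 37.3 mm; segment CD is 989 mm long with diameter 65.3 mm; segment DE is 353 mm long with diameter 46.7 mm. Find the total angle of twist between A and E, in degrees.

J_AB = π(0.0757)⁴/32 = 3.22×10^-6 m⁴; J_BC = π(0.0373)⁴/32 = 1.90×10^-7 m⁴; J_CD = π(0.0653)⁴/32 = 1.79×10^-6 m⁴; J_DE = π(0.0467)⁴/32 = 4.67×10^-7 m⁴.
θ = (T/G)·Σ L_i/J_i = (553.0/76.8×10⁹)·(0.448/3.22×10^-6 + 0.191/1.90×10^-7 + 0.989/1.79×10^-6 + 0.353/4.67×10^-7) = 0.01767 rad.

1.01°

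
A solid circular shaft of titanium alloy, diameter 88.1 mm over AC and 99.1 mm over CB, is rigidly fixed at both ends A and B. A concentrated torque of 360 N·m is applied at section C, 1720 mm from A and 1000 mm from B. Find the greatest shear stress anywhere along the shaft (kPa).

Compatibility: T_A·a/J_AC = T_B·b/J_CB with T_A + T_B = T₀.
J_AC = 5.91×10^-6 m⁴, J_CB = 9.47×10^-6 m⁴, so T_A = T₀·(J_AC/a)/((J_AC/a)+(J_CB/b)) = 95.90 N·m, T_B = 264.1 N·m.
τ in each portion: τ_AC = 7.14×10^5 Pa, τ_CB = 1.38×10^6 Pa; maximum is in CB.
τ_max = T_CB·r/J = 264.1·0.0495/9.47×10^-6 = 1.382×10^6 Pa.

1380 kPa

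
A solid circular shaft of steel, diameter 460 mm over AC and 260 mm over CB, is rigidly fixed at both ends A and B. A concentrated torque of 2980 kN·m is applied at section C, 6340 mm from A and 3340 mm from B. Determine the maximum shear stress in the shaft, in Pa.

1.40e8 Pa

Compatibility: T_A·a/J_AC = T_B·b/J_CB with T_A + T_B = T₀.
J_AC = 4.40×10^-3 m⁴, J_CB = 4.49×10^-4 m⁴, so T_A = T₀·(J_AC/a)/((J_AC/a)+(J_CB/b)) = 2.496e6 N·m, T_B = 483600 N·m.
τ in each portion: τ_AC = 1.31×10^8 Pa, τ_CB = 1.40×10^8 Pa; maximum is in CB.
τ_max = T_CB·r/J = 483600·0.130/4.49×10^-4 = 1.401×10^8 Pa.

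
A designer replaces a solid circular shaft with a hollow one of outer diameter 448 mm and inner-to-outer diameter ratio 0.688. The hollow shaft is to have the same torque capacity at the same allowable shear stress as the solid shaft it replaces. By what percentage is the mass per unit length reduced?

37.6 %

Equal τ_max and T ⇒ the solid shaft needs d_s³ = d_o³(1−k⁴), so d_s = 448·(1−0.688⁴)^(1/3) = 411.7 mm.
Area ratio A_h/A_s = d_o²(1−k²)/d_s² = (1−k²)/(1−k⁴)^(2/3) = 0.6237.
Mass saving = 1 − 0.6237 = 37.6 %.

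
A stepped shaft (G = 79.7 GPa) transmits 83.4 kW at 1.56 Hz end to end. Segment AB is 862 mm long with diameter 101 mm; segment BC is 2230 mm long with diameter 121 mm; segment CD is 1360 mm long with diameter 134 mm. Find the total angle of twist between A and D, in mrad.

24.9 mrad

ω = 2π·1.56 = 9.802 rad/s, so T = P/ω = 83.4×10³ / 9.802 = 8509 N·m.
J_AB = π(0.101)⁴/32 = 1.02×10^-5 m⁴; J_BC = π(0.121)⁴/32 = 2.10×10^-5 m⁴; J_CD = π(0.134)⁴/32 = 3.17×10^-5 m⁴.
θ = (T/G)·Σ L_i/J_i = (8509/79.7×10⁹)·(0.862/1.02×10^-5 + 2.23/2.10×10^-5 + 1.36/3.17×10^-5) = 0.02491 rad.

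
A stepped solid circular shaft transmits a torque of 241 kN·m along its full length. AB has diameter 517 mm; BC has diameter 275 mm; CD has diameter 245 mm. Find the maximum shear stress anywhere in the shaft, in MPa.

Under the same torque, τ_max = 16T/(πd³) is largest where d is smallest — segment CD (d = 245 mm).
τ_max = 16·241000/(π·(0.245)³) = 8.346×10^7 Pa.

83.5 MPa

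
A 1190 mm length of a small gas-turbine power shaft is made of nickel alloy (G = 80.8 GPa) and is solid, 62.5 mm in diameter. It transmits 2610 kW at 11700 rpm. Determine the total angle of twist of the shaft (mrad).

20.9 mrad

ω = 2π·11700/60 = 1225 rad/s, so T = P/ω = 2610×10³ / 1225 = 2130 N·m.
J = πd⁴/32 = π(0.0625)⁴/32 = 1.498×10^-6 m⁴.
θ = T·L/(G·J) = 2130 × 1.19 / (80.8×10⁹ × 1.498×10^-6) = 0.02094 rad.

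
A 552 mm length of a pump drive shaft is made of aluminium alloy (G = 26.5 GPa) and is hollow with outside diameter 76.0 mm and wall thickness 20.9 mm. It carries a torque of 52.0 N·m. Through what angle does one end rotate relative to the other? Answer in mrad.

0.345 mrad

J = π(d_o⁴ − d_i⁴)/32 = π(0.0760⁴ − 0.0342⁴)/32 = 3.141×10^-6 m⁴.
θ = T·L/(G·J) = 52.00 × 0.552 / (26.5×10⁹ × 3.141×10^-6) = 3.448×10^-4 rad.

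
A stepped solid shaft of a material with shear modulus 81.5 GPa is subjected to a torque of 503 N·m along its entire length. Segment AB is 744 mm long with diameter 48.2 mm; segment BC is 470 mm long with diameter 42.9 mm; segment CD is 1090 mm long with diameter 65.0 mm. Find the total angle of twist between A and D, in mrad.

21.2 mrad

J_AB = π(0.0482)⁴/32 = 5.30×10^-7 m⁴; J_BC = π(0.0429)⁴/32 = 3.33×10^-7 m⁴; J_CD = π(0.0650)⁴/32 = 1.75×10^-6 m⁴.
θ = (T/G)·Σ L_i/J_i = (503.0/81.5×10⁹)·(0.744/5.30×10^-7 + 0.470/3.33×10^-7 + 1.09/1.75×10^-6) = 0.02123 rad.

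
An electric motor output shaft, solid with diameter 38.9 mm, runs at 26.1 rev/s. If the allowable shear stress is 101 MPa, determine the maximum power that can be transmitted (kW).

J = πd⁴/32 = π(0.0389)⁴/32 = 2.248×10^-7 m⁴.
T_max = τ_allow·J/r = 1.01×10^8 × 2.248×10^-7 / 0.0194 = 1167 N·m.
ω = 2π·26.1 = 164.0 rad/s, so P_max = T_max·ω = 1.914×10^5 W.

191 kW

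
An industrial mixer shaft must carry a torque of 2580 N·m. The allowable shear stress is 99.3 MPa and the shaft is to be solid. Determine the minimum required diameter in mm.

51.0 mm

For a solid shaft τ_max = 16T/(πd³), so d = (16T/(π τ_allow))^(1/3) = (16·2580/(π·9.93×10^7))^(1/3) = 0.05096 m.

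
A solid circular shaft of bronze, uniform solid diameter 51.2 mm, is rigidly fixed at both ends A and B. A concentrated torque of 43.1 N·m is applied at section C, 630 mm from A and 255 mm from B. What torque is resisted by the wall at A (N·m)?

With uniform GJ and both ends fixed, compatibility θ_AC = θ_CB gives T_A·a = T_B·b, together with T_A + T_B = T₀.
T_A = T₀·b/(a+b) = 43.10·255/885.0 = 12.42 N·m; T_B = 30.68 N·m.

12.4 N·m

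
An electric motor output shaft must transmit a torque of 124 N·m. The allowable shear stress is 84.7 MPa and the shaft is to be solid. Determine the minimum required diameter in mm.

19.5 mm

For a solid shaft τ_max = 16T/(πd³), so d = (16T/(π τ_allow))^(1/3) = (16·124.0/(π·8.47×10^7))^(1/3) = 0.01954 m.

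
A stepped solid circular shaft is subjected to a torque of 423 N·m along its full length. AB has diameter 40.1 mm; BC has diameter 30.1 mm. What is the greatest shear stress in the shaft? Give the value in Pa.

Under the same torque, τ_max = 16T/(πd³) is largest where d is smallest — segment BC (d = 30.1 mm).
τ_max = 16·423.0/(π·(0.0301)³) = 7.900×10^7 Pa.

7.90e7 Pa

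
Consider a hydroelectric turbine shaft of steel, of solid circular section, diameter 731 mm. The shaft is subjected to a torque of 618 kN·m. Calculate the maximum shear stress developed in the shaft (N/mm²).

8.06 N/mm²

J = πd⁴/32 = π(0.731)⁴/32 = 0.02803 m⁴.
τ_max = T·r/J = 618000 × 0.365 / 0.02803 = 8.058×10^6 Pa.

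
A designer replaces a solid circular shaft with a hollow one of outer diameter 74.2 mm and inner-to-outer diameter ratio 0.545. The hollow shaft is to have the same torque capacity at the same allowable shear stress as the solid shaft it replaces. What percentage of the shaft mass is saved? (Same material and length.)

Equal τ_max and T ⇒ the solid shaft needs d_s³ = d_o³(1−k⁴), so d_s = 74.2·(1−0.545⁴)^(1/3) = 71.95 mm.
Area ratio A_h/A_s = d_o²(1−k²)/d_s² = (1−k²)/(1−k⁴)^(2/3) = 0.7476.
Mass saving = 1 − 0.7476 = 25.2 %.

25.2 %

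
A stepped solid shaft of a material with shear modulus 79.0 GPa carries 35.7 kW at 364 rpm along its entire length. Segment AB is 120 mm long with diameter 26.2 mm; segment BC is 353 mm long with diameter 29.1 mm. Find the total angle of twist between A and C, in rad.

ω = 2π·364/60 = 38.12 rad/s, so T = P/ω = 35.7×10³ / 38.12 = 936.6 N·m.
J_AB = π(0.0262)⁴/32 = 4.63×10^-8 m⁴; J_BC = π(0.0291)⁴/32 = 7.04×10^-8 m⁴.
θ = (T/G)·Σ L_i/J_i = (936.6/79.0×10⁹)·(0.120/4.63×10^-8 + 0.353/7.04×10^-8) = 0.09020 rad.

0.0902 rad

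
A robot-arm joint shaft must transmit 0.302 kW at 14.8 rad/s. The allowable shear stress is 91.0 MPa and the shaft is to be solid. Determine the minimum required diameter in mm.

10.5 mm

ω = 14.8 rad/s, so T = P/ω = 0.302×10³ / 14.80 = 20.41 N·m.
For a solid shaft τ_max = 16T/(πd³), so d = (16T/(π τ_allow))^(1/3) = (16·20.41/(π·9.10×10^7))^(1/3) = 0.01045 m.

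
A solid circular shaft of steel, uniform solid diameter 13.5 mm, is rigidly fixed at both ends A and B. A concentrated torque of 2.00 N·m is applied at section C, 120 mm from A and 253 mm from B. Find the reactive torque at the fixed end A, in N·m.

With uniform GJ and both ends fixed, compatibility θ_AC = θ_CB gives T_A·a = T_B·b, together with T_A + T_B = T₀.
T_A = T₀·b/(a+b) = 2.000·253/373.0 = 1.357 N·m; T_B = 0.6434 N·m.

1.36 N·m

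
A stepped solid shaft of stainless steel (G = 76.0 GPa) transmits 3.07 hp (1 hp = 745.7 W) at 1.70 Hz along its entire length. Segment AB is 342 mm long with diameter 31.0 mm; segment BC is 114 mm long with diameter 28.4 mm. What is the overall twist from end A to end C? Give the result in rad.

0.0157 rad

ω = 2π·1.70 = 10.68 rad/s, so T = P/ω = 3.07×745.7 / 10.68 = 214.3 N·m.
J_AB = π(0.0310)⁴/32 = 9.07×10^-8 m⁴; J_BC = π(0.0284)⁴/32 = 6.39×10^-8 m⁴.
θ = (T/G)·Σ L_i/J_i = (214.3/76.0×10⁹)·(0.342/9.07×10^-8 + 0.114/6.39×10^-8) = 0.01567 rad.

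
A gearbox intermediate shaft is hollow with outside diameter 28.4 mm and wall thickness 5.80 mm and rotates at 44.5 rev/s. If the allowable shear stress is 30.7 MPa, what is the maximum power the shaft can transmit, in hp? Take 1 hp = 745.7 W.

45.4 hp

J = π(d_o⁴ − d_i⁴)/32 = π(0.0284⁴ − 0.0168⁴)/32 = 5.605×10^-8 m⁴.
T_max = τ_allow·J/r = 3.07×10^7 × 5.605×10^-8 / 0.0142 = 121.2 N·m.
ω = 2π·44.5 = 279.6 rad/s, so P_max = T_max·ω = 3.388×10^4 W.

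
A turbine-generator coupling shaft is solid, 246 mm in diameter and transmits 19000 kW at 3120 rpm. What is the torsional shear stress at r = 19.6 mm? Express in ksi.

ω = 2π·3120/60 = 326.7 rad/s, so T = P/ω = 19000×10³ / 326.7 = 58150 N·m.
J = πd⁴/32 = π(0.246)⁴/32 = 3.595×10^-4 m⁴.
Shear stress varies linearly with radius: τ = T·r/J = 58150 × 0.0196 / 3.595×10^-4 = 3.170×10^6 Pa.

0.460 ksi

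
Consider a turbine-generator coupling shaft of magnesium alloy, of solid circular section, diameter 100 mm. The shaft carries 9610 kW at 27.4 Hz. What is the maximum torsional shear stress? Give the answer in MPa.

284 MPa

ω = 2π·27.4 = 172.2 rad/s, so T = P/ω = 9610×10³ / 172.2 = 55820 N·m.
J = πd⁴/32 = π(0.100)⁴/32 = 9.817×10^-6 m⁴.
τ_max = T·r/J = 55820 × 0.0500 / 9.817×10^-6 = 2.843×10^8 Pa.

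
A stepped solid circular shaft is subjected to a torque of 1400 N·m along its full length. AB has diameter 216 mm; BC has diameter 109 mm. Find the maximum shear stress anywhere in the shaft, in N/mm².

5.51 N/mm²

Under the same torque, τ_max = 16T/(πd³) is largest where d is smallest — segment BC (d = 109 mm).
τ_max = 16·1400/(π·(0.109)³) = 5.506×10^6 Pa.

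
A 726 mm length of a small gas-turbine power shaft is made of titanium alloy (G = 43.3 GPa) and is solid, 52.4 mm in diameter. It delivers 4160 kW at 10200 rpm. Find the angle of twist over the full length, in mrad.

ω = 2π·10200/60 = 1068 rad/s, so T = P/ω = 4160×10³ / 1068 = 3895 N·m.
J = πd⁴/32 = π(0.0524)⁴/32 = 7.402×10^-7 m⁴.
θ = T·L/(G·J) = 3895 × 0.726 / (43.3×10⁹ × 7.402×10^-7) = 0.08822 rad.

88.2 mrad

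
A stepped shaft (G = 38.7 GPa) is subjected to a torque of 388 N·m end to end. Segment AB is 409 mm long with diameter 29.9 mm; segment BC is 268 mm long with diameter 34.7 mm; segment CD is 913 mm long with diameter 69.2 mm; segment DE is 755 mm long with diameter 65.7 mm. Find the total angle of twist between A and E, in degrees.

4.55°

J_AB = π(0.0299)⁴/32 = 7.85×10^-8 m⁴; J_BC = π(0.0347)⁴/32 = 1.42×10^-7 m⁴; J_CD = π(0.0692)⁴/32 = 2.25×10^-6 m⁴; J_DE = π(0.0657)⁴/32 = 1.83×10^-6 m⁴.
θ = (T/G)·Σ L_i/J_i = (388.0/38.7×10⁹)·(0.409/7.85×10^-8 + 0.268/1.42×10^-7 + 0.913/2.25×10^-6 + 0.755/1.83×10^-6) = 0.07934 rad.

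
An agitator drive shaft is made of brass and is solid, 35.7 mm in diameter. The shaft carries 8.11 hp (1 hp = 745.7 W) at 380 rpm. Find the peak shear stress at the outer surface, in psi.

2470 psi

ω = 2π·380/60 = 39.79 rad/s, so T = P/ω = 8.11×745.7 / 39.79 = 152.0 N·m.
J = πd⁴/32 = π(0.0357)⁴/32 = 1.595×10^-7 m⁴.
τ_max = T·r/J = 152.0 × 0.0179 / 1.595×10^-7 = 1.701×10^7 Pa.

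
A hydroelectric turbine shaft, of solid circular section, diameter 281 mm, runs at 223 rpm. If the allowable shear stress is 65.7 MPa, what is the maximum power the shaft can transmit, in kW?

6680 kW

J = πd⁴/32 = π(0.281)⁴/32 = 6.121×10^-4 m⁴.
T_max = τ_allow·J/r = 6.57×10^7 × 6.121×10^-4 / 0.141 = 286200 N·m.
ω = 2π·223/60 = 23.35 rad/s, so P_max = T_max·ω = 6.684×10^6 W.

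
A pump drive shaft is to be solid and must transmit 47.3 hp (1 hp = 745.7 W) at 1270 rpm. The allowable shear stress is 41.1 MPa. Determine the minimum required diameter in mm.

ω = 2π·1270/60 = 133.0 rad/s, so T = P/ω = 47.3×745.7 / 133.0 = 265.2 N·m.
For a solid shaft τ_max = 16T/(πd³), so d = (16T/(π τ_allow))^(1/3) = (16·265.2/(π·4.11×10^7))^(1/3) = 0.03203 m.

32.0 mm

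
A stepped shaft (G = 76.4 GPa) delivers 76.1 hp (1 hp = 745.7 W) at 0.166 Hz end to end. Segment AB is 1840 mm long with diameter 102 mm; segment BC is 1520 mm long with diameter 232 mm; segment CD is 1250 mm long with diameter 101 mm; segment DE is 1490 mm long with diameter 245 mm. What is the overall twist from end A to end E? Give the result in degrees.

12.4°

ω = 2π·0.166 = 1.043 rad/s, so T = P/ω = 76.1×745.7 / 1.043 = 54410 N·m.
J_AB = π(0.102)⁴/32 = 1.06×10^-5 m⁴; J_BC = π(0.232)⁴/32 = 2.84×10^-4 m⁴; J_CD = π(0.101)⁴/32 = 1.02×10^-5 m⁴; J_DE = π(0.245)⁴/32 = 3.54×10^-4 m⁴.
θ = (T/G)·Σ L_i/J_i = (54410/76.4×10⁹)·(1.84/1.06×10^-5 + 1.52/2.84×10^-4 + 1.25/1.02×10^-5 + 1.49/3.54×10^-4) = 0.2172 rad.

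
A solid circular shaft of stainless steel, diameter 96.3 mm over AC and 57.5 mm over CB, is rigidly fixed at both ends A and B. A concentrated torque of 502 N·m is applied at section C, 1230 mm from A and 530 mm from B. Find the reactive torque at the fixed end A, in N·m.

Compatibility: T_A·a/J_AC = T_B·b/J_CB with T_A + T_B = T₀.
J_AC = 8.44×10^-6 m⁴, J_CB = 1.07×10^-6 m⁴, so T_A = T₀·(J_AC/a)/((J_AC/a)+(J_CB/b)) = 387.7 N·m, T_B = 114.3 N·m.

388 N·m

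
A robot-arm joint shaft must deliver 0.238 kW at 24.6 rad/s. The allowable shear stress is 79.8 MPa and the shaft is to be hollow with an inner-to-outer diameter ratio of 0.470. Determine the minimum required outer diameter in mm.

ω = 24.6 rad/s, so T = P/ω = 0.238×10³ / 24.60 = 9.675 N·m.
For a hollow shaft with d_i/d_o = 0.470: τ_max = 16T/(π d_o³ (1−k⁴)), so d_o = [16T/(π τ_allow (1−k⁴))]^(1/3) = [16·9.675/(π·7.98×10^7·0.9512)]^(1/3) = 0.008659 m.

8.66 mm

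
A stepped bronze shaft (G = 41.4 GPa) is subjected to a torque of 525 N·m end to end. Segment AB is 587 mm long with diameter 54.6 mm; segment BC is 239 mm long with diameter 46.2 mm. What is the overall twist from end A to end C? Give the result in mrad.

15.3 mrad

J_AB = π(0.0546)⁴/32 = 8.73×10^-7 m⁴; J_BC = π(0.0462)⁴/32 = 4.47×10^-7 m⁴.
θ = (T/G)·Σ L_i/J_i = (525.0/41.4×10⁹)·(0.587/8.73×10^-7 + 0.239/4.47×10^-7) = 0.01531 rad.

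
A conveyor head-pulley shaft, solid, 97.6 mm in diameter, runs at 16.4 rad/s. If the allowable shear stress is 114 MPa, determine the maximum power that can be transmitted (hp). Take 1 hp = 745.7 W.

458 hp

J = πd⁴/32 = π(0.0976)⁴/32 = 8.908×10^-6 m⁴.
T_max = τ_allow·J/r = 1.14×10^8 × 8.908×10^-6 / 0.0488 = 20810 N·m.
ω = 16.4 rad/s, so P_max = T_max·ω = 3.413×10^5 W.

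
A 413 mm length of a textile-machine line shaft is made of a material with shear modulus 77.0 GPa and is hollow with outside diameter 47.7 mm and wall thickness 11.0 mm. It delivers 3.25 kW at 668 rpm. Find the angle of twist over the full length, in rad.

5.35e-4 rad

ω = 2π·668/60 = 69.95 rad/s, so T = P/ω = 3.25×10³ / 69.95 = 46.46 N·m.
J = π(d_o⁴ − d_i⁴)/32 = π(0.0477⁴ − 0.0257⁴)/32 = 4.654×10^-7 m⁴.
θ = T·L/(G·J) = 46.46 × 0.413 / (77.0×10⁹ × 4.654×10^-7) = 5.354×10^-4 rad.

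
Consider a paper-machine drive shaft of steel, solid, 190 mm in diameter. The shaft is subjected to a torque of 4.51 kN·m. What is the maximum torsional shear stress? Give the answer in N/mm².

3.35 N/mm²

J = πd⁴/32 = π(0.190)⁴/32 = 1.279×10^-4 m⁴.
τ_max = T·r/J = 4510 × 0.0950 / 1.279×10^-4 = 3.349×10^6 Pa.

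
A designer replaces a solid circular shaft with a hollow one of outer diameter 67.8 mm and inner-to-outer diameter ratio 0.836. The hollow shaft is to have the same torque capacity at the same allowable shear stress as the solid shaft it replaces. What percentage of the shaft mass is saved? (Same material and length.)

52.9 %

Equal τ_max and T ⇒ the solid shaft needs d_s³ = d_o³(1−k⁴), so d_s = 67.8·(1−0.836⁴)^(1/3) = 54.22 mm.
Area ratio A_h/A_s = d_o²(1−k²)/d_s² = (1−k²)/(1−k⁴)^(2/3) = 0.4708.
Mass saving = 1 − 0.4708 = 52.9 %.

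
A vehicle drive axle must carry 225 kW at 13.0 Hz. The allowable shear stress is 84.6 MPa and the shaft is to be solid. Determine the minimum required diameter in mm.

ω = 2π·13.0 = 81.68 rad/s, so T = P/ω = 225×10³ / 81.68 = 2755 N·m.
For a solid shaft τ_max = 16T/(πd³), so d = (16T/(π τ_allow))^(1/3) = (16·2755/(π·8.46×10^7))^(1/3) = 0.05494 m.

54.9 mm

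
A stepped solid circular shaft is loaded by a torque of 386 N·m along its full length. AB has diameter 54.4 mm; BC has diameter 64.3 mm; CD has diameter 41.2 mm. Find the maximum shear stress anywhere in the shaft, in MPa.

28.1 MPa

Under the same torque, τ_max = 16T/(πd³) is largest where d is smallest — segment CD (d = 41.2 mm).
τ_max = 16·386.0/(π·(0.0412)³) = 2.811×10^7 Pa.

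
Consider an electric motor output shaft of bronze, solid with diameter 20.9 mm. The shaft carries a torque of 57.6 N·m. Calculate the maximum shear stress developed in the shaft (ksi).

J = πd⁴/32 = π(0.0209)⁴/32 = 1.873×10^-8 m⁴.
τ_max = T·r/J = 57.60 × 0.0104 / 1.873×10^-8 = 3.213×10^7 Pa.

4.66 ksi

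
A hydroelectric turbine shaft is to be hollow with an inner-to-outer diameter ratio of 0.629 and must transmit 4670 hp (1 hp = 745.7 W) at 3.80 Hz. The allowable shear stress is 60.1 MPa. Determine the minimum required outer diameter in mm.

245 mm

ω = 2π·3.80 = 23.88 rad/s, so T = P/ω = 4670×745.7 / 23.88 = 145900 N·m.
For a hollow shaft with d_i/d_o = 0.629: τ_max = 16T/(π d_o³ (1−k⁴)), so d_o = [16T/(π τ_allow (1−k⁴))]^(1/3) = [16·145900/(π·6.01×10^7·0.8435)]^(1/3) = 0.2447 m.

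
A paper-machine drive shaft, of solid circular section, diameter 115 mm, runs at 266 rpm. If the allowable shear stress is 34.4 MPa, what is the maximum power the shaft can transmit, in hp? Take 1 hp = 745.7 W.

J = πd⁴/32 = π(0.115)⁴/32 = 1.717×10^-5 m⁴.
T_max = τ_allow·J/r = 3.44×10^7 × 1.717×10^-5 / 0.0575 = 10270 N·m.
ω = 2π·266/60 = 27.86 rad/s, so P_max = T_max·ω = 2.861×10^5 W.

384 hp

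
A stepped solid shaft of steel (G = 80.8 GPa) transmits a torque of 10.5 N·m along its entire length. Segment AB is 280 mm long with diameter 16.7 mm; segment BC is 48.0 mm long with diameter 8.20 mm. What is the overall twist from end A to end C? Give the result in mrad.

J_AB = π(0.0167)⁴/32 = 7.64×10^-9 m⁴; J_BC = π(0.00820)⁴/32 = 4.44×10^-10 m⁴.
θ = (T/G)·Σ L_i/J_i = (10.50/80.8×10⁹)·(0.280/7.64×10^-9 + 0.0480/4.44×10^-10) = 0.01882 rad.

18.8 mrad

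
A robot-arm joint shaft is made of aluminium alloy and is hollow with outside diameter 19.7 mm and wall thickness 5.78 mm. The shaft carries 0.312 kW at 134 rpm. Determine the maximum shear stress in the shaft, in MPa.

15.3 MPa

ω = 2π·134/60 = 14.03 rad/s, so T = P/ω = 0.312×10³ / 14.03 = 22.23 N·m.
J = π(d_o⁴ − d_i⁴)/32 = π(0.0197⁴ − 0.00814⁴)/32 = 1.436×10^-8 m⁴.
τ_max = T·r/J = 22.23 × 0.00985 / 1.436×10^-8 = 1.526×10^7 Pa.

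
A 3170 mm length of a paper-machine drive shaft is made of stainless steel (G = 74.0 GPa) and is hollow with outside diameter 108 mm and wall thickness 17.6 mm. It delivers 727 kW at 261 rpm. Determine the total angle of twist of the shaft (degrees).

ω = 2π·261/60 = 27.33 rad/s, so T = P/ω = 727×10³ / 27.33 = 26600 N·m.
J = π(d_o⁴ − d_i⁴)/32 = π(0.108⁴ − 0.0728⁴)/32 = 1.060×10^-5 m⁴.
θ = T·L/(G·J) = 26600 × 3.17 / (74.0×10⁹ × 1.060×10^-5) = 0.1075 rad.

6.16°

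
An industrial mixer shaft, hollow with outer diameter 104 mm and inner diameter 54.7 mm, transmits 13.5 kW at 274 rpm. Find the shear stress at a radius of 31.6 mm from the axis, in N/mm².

1.40 N/mm²

ω = 2π·274/60 = 28.69 rad/s, so T = P/ω = 13.5×10³ / 28.69 = 470.5 N·m.
J = π(d_o⁴ − d_i⁴)/32 = π(0.104⁴ − 0.0547⁴)/32 = 1.061×10^-5 m⁴.
Shear stress varies linearly with radius: τ = T·r/J = 470.5 × 0.0316 / 1.061×10^-5 = 1.402×10^6 Pa.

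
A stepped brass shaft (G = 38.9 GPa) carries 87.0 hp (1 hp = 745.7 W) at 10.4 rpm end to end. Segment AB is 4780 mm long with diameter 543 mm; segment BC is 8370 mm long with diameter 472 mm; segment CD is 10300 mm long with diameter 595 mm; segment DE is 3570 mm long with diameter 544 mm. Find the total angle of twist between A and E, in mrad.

ω = 2π·10.4/60 = 1.089 rad/s, so T = P/ω = 87.0×745.7 / 1.089 = 59570 N·m.
J_AB = π(0.543)⁴/32 = 8.53×10^-3 m⁴; J_BC = π(0.472)⁴/32 = 4.87×10^-3 m⁴; J_CD = π(0.595)⁴/32 = 0.0123 m⁴; J_DE = π(0.544)⁴/32 = 8.60×10^-3 m⁴.
θ = (T/G)·Σ L_i/J_i = (59570/38.9×10⁹)·(4.78/8.53×10^-3 + 8.37/4.87×10^-3 + 10.3/0.0123 + 3.57/8.60×10^-3) = 5.406×10^-3 rad.

5.41 mrad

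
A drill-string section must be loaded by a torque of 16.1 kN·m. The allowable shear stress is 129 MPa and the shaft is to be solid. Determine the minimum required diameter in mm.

For a solid shaft τ_max = 16T/(πd³), so d = (16T/(π τ_allow))^(1/3) = (16·16100/(π·1.29×10^8))^(1/3) = 0.08598 m.

86.0 mm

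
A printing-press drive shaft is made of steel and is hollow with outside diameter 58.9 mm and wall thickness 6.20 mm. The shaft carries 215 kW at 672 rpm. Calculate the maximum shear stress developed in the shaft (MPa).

ω = 2π·672/60 = 70.37 rad/s, so T = P/ω = 215×10³ / 70.37 = 3055 N·m.
J = π(d_o⁴ − d_i⁴)/32 = π(0.0589⁴ − 0.0465⁴)/32 = 7.226×10^-7 m⁴.
τ_max = T·r/J = 3055 × 0.0295 / 7.226×10^-7 = 1.245×10^8 Pa.

125 MPa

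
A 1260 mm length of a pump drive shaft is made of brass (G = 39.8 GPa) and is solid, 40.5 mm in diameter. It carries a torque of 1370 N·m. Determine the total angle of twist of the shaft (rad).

0.164 rad

J = πd⁴/32 = π(0.0405)⁴/32 = 2.641×10^-7 m⁴.
θ = T·L/(G·J) = 1370 × 1.26 / (39.8×10⁹ × 2.641×10^-7) = 0.1642 rad.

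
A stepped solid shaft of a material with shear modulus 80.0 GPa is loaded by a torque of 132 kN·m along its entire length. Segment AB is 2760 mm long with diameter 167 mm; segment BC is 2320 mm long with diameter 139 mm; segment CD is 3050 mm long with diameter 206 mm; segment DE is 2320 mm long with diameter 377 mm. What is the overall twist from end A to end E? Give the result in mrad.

J_AB = π(0.167)⁴/32 = 7.64×10^-5 m⁴; J_BC = π(0.139)⁴/32 = 3.66×10^-5 m⁴; J_CD = π(0.206)⁴/32 = 1.77×10^-4 m⁴; J_DE = π(0.377)⁴/32 = 1.98×10^-3 m⁴.
θ = (T/G)·Σ L_i/J_i = (132000/80.0×10⁹)·(2.76/7.64×10^-5 + 2.32/3.66×10^-5 + 3.05/1.77×10^-4 + 2.32/1.98×10^-3) = 0.1945 rad.

194 mrad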